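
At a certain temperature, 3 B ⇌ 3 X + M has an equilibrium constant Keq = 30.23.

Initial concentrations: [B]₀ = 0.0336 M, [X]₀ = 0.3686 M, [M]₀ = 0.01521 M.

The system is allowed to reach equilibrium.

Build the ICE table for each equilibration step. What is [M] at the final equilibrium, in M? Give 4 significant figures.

Q₀ = 20.08 vs Keq = 30.23 ⇒ Q<K, forward
Step 1:
                   B          X          M
  Initial     0.0336     0.3686    0.01521
  Change   -0.003319   0.003319   0.001106
  Equil      0.03028     0.3719    0.01632
  solve Keq expr → x = 0.001106; check Q = 30.23

[M]_eq = 0.01632 M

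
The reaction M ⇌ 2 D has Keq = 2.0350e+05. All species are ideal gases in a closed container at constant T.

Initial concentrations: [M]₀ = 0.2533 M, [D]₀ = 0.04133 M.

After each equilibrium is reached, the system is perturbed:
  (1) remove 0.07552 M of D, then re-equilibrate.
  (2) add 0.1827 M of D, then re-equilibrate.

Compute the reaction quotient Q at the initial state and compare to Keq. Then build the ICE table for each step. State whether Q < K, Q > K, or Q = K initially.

Q₀ = 0.006744; Q < K (proceeds forward)

Q₀ = 0.006744 vs Keq = 2.0350e+05 ⇒ Q<K, forward
Step 1:
                  M         D
  Initial    0.2533   0.04133
  Change    -0.2533    0.5066
  Equil   1.4753e-06    0.5479
  solve Keq expr → x = 0.2533; check Q = 2.0350e+05
Then remove 0.07552 M of D.
Step 2:
                  M         D
  Initial 1.4753e-06    0.4724
  Change  -3.7865e-07 7.5730e-07
  Equil   1.0967e-06    0.4724
  solve Keq expr → x = 3.7865e-07; check Q = 2.0350e+05
Then add 0.1827 M of D.
Step 3:
                  M         D
  Initial 1.0967e-06    0.6551
  Change  1.0123e-06 -2.0245e-06
  Equil   2.1089e-06    0.6551
  solve Keq expr → x = -1.0123e-06; check Q = 2.0350e+05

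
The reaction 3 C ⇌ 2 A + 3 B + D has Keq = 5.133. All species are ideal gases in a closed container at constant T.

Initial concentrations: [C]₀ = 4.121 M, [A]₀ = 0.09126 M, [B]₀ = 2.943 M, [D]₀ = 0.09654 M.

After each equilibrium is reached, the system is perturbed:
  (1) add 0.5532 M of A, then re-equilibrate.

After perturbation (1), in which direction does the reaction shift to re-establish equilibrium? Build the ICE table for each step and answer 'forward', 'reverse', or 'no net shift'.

Q₀ = 2.9284e-04 vs Keq = 5.133 ⇒ Q<K, forward
Step 1:
                  C         A         B         D
  I           4.121   0.09126     2.943   0.09654
  C          -1.611     1.074     1.611    0.5369
  E            2.51     1.165     4.554    0.6335
  solve Keq expr → x = 0.5369; check Q = 5.133
Then add 0.5532 M of A.
Step 2:
                  C         A         B         D
  I            2.51     1.718     4.554    0.6335
  C          0.2431   -0.1621   -0.2431  -0.08105
  E           2.753     1.556     4.311    0.5524
  solve Keq expr → x = -0.08105; check Q = 5.133

Direction: reverse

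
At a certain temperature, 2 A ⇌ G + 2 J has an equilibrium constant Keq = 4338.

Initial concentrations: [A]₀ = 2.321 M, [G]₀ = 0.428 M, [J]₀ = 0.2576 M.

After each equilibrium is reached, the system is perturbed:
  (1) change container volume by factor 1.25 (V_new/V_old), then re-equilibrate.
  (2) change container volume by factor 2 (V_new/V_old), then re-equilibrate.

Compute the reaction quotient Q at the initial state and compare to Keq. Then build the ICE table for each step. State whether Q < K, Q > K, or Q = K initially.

Q₀ = 0.005272; Q < K (proceeds forward)

Q₀ = 0.005272 vs Keq = 4338 ⇒ Q<K, forward
Step 1:
                   A          G          J
  Initial      2.321      0.428     0.2576
  Change      -2.273      1.136      2.273
  Equil      0.04806      1.564      2.531
  solve Keq expr → x = 1.136; check Q = 4338
Then change container volume by factor 1.25 (V_new/V_old).
Step 2:
                   A          G          J
  Initial    0.03845      1.252      2.024
  Change   -0.003964   0.001982   0.003964
  Equil      0.03448      1.254      2.028
  solve Keq expr → x = 0.001982; check Q = 4338
Then change container volume by factor 2 (V_new/V_old).
Step 3:
                   A          G          J
  Initial    0.01724     0.6268      1.014
  Change   -0.004966   0.002483   0.004966
  Equil      0.01227     0.6293      1.019
  solve Keq expr → x = 0.002483; check Q = 4338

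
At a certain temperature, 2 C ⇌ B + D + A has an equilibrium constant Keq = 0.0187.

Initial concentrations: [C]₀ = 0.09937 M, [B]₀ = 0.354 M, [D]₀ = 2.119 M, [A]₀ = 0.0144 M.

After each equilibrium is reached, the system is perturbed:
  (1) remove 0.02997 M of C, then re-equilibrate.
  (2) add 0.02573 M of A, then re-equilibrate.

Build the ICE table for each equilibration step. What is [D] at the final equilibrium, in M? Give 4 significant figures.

Q₀ = 1.094 vs Keq = 0.0187 ⇒ Q>K, reverse
Step 1:
                  C         B         D         A
  init      0.09937     0.354     2.119    0.0144
  Δ         0.02795  -0.01398  -0.01398  -0.01398
  eq         0.1273      0.34     2.105 4.2353e-04
  solve Keq expr → x = -0.01398; check Q = 0.0187
Then remove 0.02997 M of C.
Step 2:
                  C         B         D         A
  init      0.09735      0.34     2.105 4.2353e-04
  Δ       3.4800e-04 -1.7400e-04 -1.7400e-04 -1.7400e-04
  eq         0.0977    0.3398     2.105 2.4953e-04
  solve Keq expr → x = -1.7400e-04; check Q = 0.0187
Then add 0.02573 M of A.
Step 3:
                  C         B         D         A
  init       0.0977    0.3398     2.105   0.02598
  Δ          0.0507  -0.02535  -0.02535  -0.02535
  eq         0.1484    0.3145     2.079 6.2970e-04
  solve Keq expr → x = -0.02535; check Q = 0.0187

[D]_eq = 2.079 M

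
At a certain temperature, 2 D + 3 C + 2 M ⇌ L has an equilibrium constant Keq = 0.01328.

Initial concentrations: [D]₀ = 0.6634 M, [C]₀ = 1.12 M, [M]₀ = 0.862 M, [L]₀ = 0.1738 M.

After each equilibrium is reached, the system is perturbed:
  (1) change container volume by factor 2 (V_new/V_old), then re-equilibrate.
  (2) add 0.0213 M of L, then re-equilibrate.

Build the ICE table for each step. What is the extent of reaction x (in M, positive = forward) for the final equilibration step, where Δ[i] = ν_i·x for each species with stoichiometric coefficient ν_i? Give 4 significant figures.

Q₀ = 0.3783 vs Keq = 0.01328 ⇒ Q>K, reverse
Step 1:
                    D           C           M           L
  I            0.6634        1.12       0.862      0.1738
  C            0.2537      0.3805      0.2537     -0.1268
  E            0.9171       1.501       1.116     0.04697
  solve Keq expr → x = -0.1268; check Q = 0.01328
Then change container volume by factor 2 (V_new/V_old).
Step 2:
                    D           C           M           L
  I            0.4585      0.7503      0.5578     0.02348
  C           0.04562     0.06843     0.04562    -0.02281
  E            0.5042      0.8187      0.6035  6.7444e-04
  solve Keq expr → x = -0.02281; check Q = 0.01328
Then add 0.0213 M of L.
Step 3:
                    D           C           M           L
  I            0.5042      0.8187      0.6035     0.02197
  C           0.04169     0.06254     0.04169    -0.02085
  E            0.5458      0.8812      0.6451    0.001127
  solve Keq expr → x = -0.02085; check Q = 0.01328

x = -0.02085 M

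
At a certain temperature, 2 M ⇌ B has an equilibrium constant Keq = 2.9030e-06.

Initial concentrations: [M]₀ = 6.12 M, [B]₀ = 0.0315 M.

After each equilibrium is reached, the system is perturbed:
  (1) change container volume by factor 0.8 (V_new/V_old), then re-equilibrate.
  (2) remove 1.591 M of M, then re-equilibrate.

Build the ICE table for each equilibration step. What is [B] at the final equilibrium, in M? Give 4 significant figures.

[B]_eq = 1.0935e-04 M

Q₀ = 8.4102e-04 vs Keq = 2.9030e-06 ⇒ Q>K, reverse
Step 1:
                   M          B
  I             6.12     0.0315
  C          0.06278   -0.03139
  E            6.183 1.1097e-04
  solve Keq expr → x = -0.03139; check Q = 2.9030e-06
Then change container volume by factor 0.8 (V_new/V_old).
Step 2:
                   M          B
  I            7.728 1.3872e-04
  C       -6.9351e-05 3.4676e-05
  E            7.728 1.7339e-04
  solve Keq expr → x = 3.4676e-05; check Q = 2.9030e-06
Then remove 1.591 M of M.
Step 3:
                   M          B
  I            6.137 1.7339e-04
  C       1.2807e-04 -6.4037e-05
  E            6.138 1.0935e-04
  solve Keq expr → x = -6.4037e-05; check Q = 2.9030e-06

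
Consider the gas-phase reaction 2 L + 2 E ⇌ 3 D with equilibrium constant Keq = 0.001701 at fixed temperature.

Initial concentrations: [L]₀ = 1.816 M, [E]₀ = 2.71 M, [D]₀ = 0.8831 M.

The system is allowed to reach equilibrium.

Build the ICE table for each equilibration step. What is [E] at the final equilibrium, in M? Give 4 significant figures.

[E]_eq = 3.023 M

Q₀ = 0.02844 vs Keq = 0.001701 ⇒ Q>K, reverse
Step 1:
                   L          E          D
  init         1.816       2.71     0.8831
  Δ           0.3133     0.3133      -0.47
  eq           2.129      3.023     0.4131
  solve Keq expr → x = -0.1567; check Q = 0.001701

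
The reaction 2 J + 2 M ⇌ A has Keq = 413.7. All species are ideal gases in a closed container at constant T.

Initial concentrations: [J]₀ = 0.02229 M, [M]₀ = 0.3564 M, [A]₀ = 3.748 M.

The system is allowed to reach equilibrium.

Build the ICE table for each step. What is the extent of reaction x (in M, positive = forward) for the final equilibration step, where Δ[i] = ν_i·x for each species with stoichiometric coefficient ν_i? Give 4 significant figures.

x = -0.08002 M

Q₀ = 5.9389e+04 vs Keq = 413.7 ⇒ Q>K, reverse
Step 1:
                    J           M           A
  Initial     0.02229      0.3564       3.748
  Change         0.16        0.16    -0.08002
  Equil        0.1823      0.5164       3.668
  solve Keq expr → x = -0.08002; check Q = 413.7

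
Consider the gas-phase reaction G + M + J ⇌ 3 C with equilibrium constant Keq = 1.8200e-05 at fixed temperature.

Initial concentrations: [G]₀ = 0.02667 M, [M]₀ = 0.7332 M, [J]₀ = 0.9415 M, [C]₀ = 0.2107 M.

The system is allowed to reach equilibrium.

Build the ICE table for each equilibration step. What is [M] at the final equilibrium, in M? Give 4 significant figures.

Q₀ = 0.5081 vs Keq = 1.8200e-05 ⇒ Q>K, reverse
Step 1:
                  G         M         J         C
  init      0.02667    0.7332    0.9415    0.2107
  Δ         0.06653   0.06653   0.06653   -0.1996
  eq         0.0932    0.7997     1.008    0.0111
  solve Keq expr → x = -0.06653; check Q = 1.8200e-05

[M]_eq = 0.7997 M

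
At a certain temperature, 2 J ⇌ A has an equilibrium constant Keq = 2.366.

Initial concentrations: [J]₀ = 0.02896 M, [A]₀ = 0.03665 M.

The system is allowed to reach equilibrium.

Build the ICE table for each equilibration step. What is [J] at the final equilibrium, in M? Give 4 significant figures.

[J]_eq = 0.07538 M

Q₀ = 43.7 vs Keq = 2.366 ⇒ Q>K, reverse
Step 1:
                  J         A
  I         0.02896   0.03665
  C         0.04642  -0.02321
  E         0.07538   0.01344
  solve Keq expr → x = -0.02321; check Q = 2.366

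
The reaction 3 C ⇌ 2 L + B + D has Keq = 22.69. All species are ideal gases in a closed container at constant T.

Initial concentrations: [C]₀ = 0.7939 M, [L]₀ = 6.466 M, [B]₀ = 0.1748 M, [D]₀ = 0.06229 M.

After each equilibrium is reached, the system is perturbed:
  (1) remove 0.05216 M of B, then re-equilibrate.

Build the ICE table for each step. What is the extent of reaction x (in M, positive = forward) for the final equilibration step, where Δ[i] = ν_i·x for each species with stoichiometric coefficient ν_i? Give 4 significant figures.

x = 0.006615 M

Q₀ = 0.9098 vs Keq = 22.69 ⇒ Q<K, forward
Step 1:
                    C           L           B           D
  Initial      0.7939       6.466      0.1748     0.06229
  Change      -0.3333      0.2222      0.1111      0.1111
  Equil        0.4606       6.688      0.2859      0.1734
  solve Keq expr → x = 0.1111; check Q = 22.69
Then remove 0.05216 M of B.
Step 2:
                    C           L           B           D
  Initial      0.4606       6.688      0.2337      0.1734
  Change     -0.01985     0.01323    0.006615    0.006615
  Equil        0.4408       6.701      0.2404        0.18
  solve Keq expr → x = 0.006615; check Q = 22.69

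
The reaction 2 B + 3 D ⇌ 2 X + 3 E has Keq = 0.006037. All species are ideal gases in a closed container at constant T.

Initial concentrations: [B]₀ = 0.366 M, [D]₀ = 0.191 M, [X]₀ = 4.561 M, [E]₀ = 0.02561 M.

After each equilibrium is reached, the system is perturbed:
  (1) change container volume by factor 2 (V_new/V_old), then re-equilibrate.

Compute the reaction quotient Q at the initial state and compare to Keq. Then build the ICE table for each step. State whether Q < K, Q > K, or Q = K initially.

Q₀ = 0.3744; Q > K (proceeds reverse)

Q₀ = 0.3744 vs Keq = 0.006037 ⇒ Q>K, reverse
Step 1:
                   B          D          X          E
  init         0.366      0.191      4.561    0.02561
  Δ          0.01223    0.01835   -0.01223   -0.01835
  eq          0.3782     0.2093      4.549   0.007262
  solve Keq expr → x = -0.006116; check Q = 0.006037
Then change container volume by factor 2 (V_new/V_old).
Step 2:
                   B          D          X          E
  init        0.1891     0.1047      2.274   0.003631
  Δ                0          0          0          0
  eq          0.1891     0.1047      2.274   0.003631
  solve Keq expr → x = 0; check Q = 0.006037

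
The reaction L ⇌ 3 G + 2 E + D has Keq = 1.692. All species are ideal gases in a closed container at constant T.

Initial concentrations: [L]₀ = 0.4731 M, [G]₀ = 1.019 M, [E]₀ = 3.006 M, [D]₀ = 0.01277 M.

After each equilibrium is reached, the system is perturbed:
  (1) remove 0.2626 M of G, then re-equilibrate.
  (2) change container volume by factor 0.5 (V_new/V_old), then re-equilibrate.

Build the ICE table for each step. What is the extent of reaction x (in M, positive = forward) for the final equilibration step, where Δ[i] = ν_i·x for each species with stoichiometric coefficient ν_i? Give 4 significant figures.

x = -0.1452 M

Q₀ = 0.2581 vs Keq = 1.692 ⇒ Q<K, forward
Step 1:
                  L         G         E         D
  I          0.4731     1.019     3.006   0.01277
  C        -0.03957    0.1187   0.07913   0.03957
  E          0.4335     1.138     3.085   0.05234
  solve Keq expr → x = 0.03957; check Q = 1.692
Then remove 0.2626 M of G.
Step 2:
                  L         G         E         D
  I          0.4335    0.8751     3.085   0.05234
  C        -0.02726   0.08178   0.05452   0.02726
  E          0.4063    0.9569      3.14    0.0796
  solve Keq expr → x = 0.02726; check Q = 1.692
Then change container volume by factor 0.5 (V_new/V_old).
Step 3:
                  L         G         E         D
  I          0.8125     1.914     6.279    0.1592
  C          0.1452   -0.4356   -0.2904   -0.1452
  E          0.9578     1.478     5.989   0.01399
  solve Keq expr → x = -0.1452; check Q = 1.692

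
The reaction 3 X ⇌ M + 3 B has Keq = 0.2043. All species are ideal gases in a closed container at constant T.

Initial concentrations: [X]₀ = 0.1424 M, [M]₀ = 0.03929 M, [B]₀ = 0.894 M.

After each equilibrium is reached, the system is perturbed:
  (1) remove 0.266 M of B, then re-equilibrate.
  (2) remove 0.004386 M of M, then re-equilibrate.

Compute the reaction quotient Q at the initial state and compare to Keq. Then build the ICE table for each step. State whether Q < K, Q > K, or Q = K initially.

Q₀ = 9.722; Q > K (proceeds reverse)

Q₀ = 9.722 vs Keq = 0.2043 ⇒ Q>K, reverse
Step 1:
                   X          M          B
  init        0.1424    0.03929      0.894
  Δ           0.1003   -0.03345    -0.1003
  eq          0.2427   0.005845     0.7937
  solve Keq expr → x = -0.03345; check Q = 0.2043
Then remove 0.266 M of B.
Step 2:
                   X          M          B
  init        0.2427   0.005845     0.5277
  Δ         -0.02209   0.007364    0.02209
  eq          0.2206    0.01321     0.5498
  solve Keq expr → x = 0.007364; check Q = 0.2043
Then remove 0.004386 M of M.
Step 3:
                   X          M          B
  init        0.2206   0.008822     0.5498
  Δ        -0.007698   0.002566   0.007698
  eq          0.2129    0.01139     0.5575
  solve Keq expr → x = 0.002566; check Q = 0.2043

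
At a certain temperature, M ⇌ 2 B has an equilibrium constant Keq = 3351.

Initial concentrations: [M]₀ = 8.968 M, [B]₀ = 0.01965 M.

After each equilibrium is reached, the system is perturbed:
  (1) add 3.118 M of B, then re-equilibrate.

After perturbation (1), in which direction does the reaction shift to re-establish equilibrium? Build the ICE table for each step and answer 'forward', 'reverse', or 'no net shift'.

Q₀ = 4.3056e-05 vs Keq = 3351 ⇒ Q<K, forward
Step 1:
                   M          B
  Initial      8.968    0.01965
  Change      -8.874      17.75
  Equil       0.0942      17.77
  solve Keq expr → x = 8.874; check Q = 3351
Then add 3.118 M of B.
Step 2:
                   M          B
  Initial     0.0942      20.89
  Change     0.03509   -0.07018
  Equil       0.1293      20.82
  solve Keq expr → x = -0.03509; check Q = 3351

Direction: reverse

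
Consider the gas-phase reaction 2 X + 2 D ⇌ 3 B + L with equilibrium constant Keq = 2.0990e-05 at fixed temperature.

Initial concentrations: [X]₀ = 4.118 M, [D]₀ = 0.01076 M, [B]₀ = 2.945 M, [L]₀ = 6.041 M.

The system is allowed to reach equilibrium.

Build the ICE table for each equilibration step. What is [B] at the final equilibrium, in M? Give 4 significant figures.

[B]_eq = 0.08204 M

Q₀ = 7.8590e+04 vs Keq = 2.0990e-05 ⇒ Q>K, reverse
Step 1:
                    X           D           B           L
  init          4.118     0.01076       2.945       6.041
  Δ             1.909       1.909      -2.863     -0.9543
  eq            6.027       1.919     0.08204       5.087
  solve Keq expr → x = -0.9543; check Q = 2.0990e-05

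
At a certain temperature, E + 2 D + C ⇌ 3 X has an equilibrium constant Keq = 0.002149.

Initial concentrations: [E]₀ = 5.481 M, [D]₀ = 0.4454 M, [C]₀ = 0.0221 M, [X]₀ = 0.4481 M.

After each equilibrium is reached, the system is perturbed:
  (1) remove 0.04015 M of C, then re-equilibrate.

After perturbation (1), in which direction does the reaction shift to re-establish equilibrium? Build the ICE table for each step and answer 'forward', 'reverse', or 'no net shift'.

Direction: reverse

Q₀ = 3.744 vs Keq = 0.002149 ⇒ Q>K, reverse
Step 1:
                    E           D           C           X
  Initial       5.481      0.4454      0.0221      0.4481
  Change       0.1186      0.2371      0.1186     -0.3557
  Equil           5.6      0.6825      0.1407     0.09239
  solve Keq expr → x = -0.1186; check Q = 0.002149
Then remove 0.04015 M of C.
Step 2:
                    E           D           C           X
  Initial         5.6      0.6825      0.1005     0.09239
  Change     0.002847    0.005694    0.002847   -0.008541
  Equil         5.602      0.6882      0.1034     0.08385
  solve Keq expr → x = -0.002847; check Q = 0.002149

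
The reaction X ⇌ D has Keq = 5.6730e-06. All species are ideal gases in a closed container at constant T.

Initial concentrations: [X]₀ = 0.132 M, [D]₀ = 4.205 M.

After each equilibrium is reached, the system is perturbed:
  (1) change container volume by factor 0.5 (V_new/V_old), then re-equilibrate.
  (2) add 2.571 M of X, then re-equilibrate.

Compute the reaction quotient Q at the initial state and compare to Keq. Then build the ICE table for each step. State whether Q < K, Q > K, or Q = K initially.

Q₀ = 31.86; Q > K (proceeds reverse)

Q₀ = 31.86 vs Keq = 5.6730e-06 ⇒ Q>K, reverse
Step 1:
                   X          D
  init         0.132      4.205
  Δ            4.205     -4.205
  eq           4.337 2.4604e-05
  solve Keq expr → x = -4.205; check Q = 5.6730e-06
Then change container volume by factor 0.5 (V_new/V_old).
Step 2:
                   X          D
  init         8.674 4.9207e-05
  Δ                0          0
  eq           8.674 4.9207e-05
  solve Keq expr → x = 0; check Q = 5.6730e-06
Then add 2.571 M of X.
Step 3:
                   X          D
  init         11.24 4.9207e-05
  Δ       -1.4585e-05 1.4585e-05
  eq           11.24 6.3793e-05
  solve Keq expr → x = 1.4585e-05; check Q = 5.6730e-06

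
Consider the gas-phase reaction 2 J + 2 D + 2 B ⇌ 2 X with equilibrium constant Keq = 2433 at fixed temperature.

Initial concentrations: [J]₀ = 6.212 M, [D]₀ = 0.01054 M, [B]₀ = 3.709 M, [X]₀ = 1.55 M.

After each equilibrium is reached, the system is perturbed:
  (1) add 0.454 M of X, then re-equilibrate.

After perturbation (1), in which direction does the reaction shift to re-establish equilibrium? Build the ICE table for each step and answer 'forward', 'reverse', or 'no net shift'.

Direction: reverse

Q₀ = 40.74 vs Keq = 2433 ⇒ Q<K, forward
Step 1:
                  J         D         B         X
  Initial     6.212   0.01054     3.709      1.55
  Change  -0.009163 -0.009163 -0.009163  0.009163
  Equil       6.203  0.001377       3.7     1.559
  solve Keq expr → x = 0.004581; check Q = 2433
Then add 0.454 M of X.
Step 2:
                  J         D         B         X
  Initial     6.203  0.001377       3.7     2.013
  Change  4.0040e-04 4.0040e-04 4.0040e-04 -4.0040e-04
  Equil       6.203  0.001778       3.7     2.013
  solve Keq expr → x = -2.0020e-04; check Q = 2433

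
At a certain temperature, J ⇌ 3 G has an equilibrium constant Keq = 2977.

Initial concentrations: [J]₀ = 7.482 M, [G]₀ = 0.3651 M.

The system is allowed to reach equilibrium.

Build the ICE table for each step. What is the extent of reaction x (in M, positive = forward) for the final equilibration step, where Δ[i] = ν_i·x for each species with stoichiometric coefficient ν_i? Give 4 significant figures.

x = 5.696 M

Q₀ = 0.006505 vs Keq = 2977 ⇒ Q<K, forward
Step 1:
                   J          G
  init         7.482     0.3651
  Δ           -5.696      17.09
  eq           1.786      17.45
  solve Keq expr → x = 5.696; check Q = 2977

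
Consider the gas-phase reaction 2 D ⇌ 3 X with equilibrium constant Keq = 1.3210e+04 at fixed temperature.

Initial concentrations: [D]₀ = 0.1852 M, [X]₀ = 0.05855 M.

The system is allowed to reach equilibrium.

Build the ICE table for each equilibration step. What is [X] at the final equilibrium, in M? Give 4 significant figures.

[X]_eq = 0.3338 M

Q₀ = 0.005852 vs Keq = 1.3210e+04 ⇒ Q<K, forward
Step 1:
                    D           X
  I            0.1852     0.05855
  C           -0.1835      0.2753
  E          0.001678      0.3338
  solve Keq expr → x = 0.09176; check Q = 1.3210e+04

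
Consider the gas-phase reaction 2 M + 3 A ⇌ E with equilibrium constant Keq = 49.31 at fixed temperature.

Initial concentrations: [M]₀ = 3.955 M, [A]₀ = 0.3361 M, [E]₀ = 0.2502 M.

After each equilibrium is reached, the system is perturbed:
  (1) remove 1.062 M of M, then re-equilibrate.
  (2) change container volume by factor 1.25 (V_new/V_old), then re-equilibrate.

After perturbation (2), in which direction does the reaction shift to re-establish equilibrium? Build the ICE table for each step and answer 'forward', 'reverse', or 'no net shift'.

Q₀ = 0.4213 vs Keq = 49.31 ⇒ Q<K, forward
Step 1:
                   M          A          E
  Initial      3.955     0.3361     0.2502
  Change      -0.172     -0.258      0.086
  Equil        3.783     0.0781     0.3362
  solve Keq expr → x = 0.086; check Q = 49.31
Then remove 1.062 M of M.
Step 2:
                   M          A          E
  Initial      2.721     0.0781     0.3362
  Change     0.01221    0.01831  -0.006103
  Equil        2.733    0.09641     0.3301
  solve Keq expr → x = -0.006103; check Q = 49.31
Then change container volume by factor 1.25 (V_new/V_old).
Step 3:
                   M          A          E
  Initial      2.187    0.07713     0.2641
  Change     0.01673     0.0251  -0.008366
  Equil        2.203     0.1022     0.2557
  solve Keq expr → x = -0.008366; check Q = 49.31

Direction: reverse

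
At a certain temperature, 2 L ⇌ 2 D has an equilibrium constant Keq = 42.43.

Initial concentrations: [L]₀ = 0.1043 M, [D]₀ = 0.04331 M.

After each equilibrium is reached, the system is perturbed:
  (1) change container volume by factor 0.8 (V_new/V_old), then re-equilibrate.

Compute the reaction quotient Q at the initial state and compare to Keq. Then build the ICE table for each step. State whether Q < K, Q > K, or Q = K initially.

Q₀ = 0.1724; Q < K (proceeds forward)

Q₀ = 0.1724 vs Keq = 42.43 ⇒ Q<K, forward
Step 1:
                    L           D
  I            0.1043     0.04331
  C          -0.08465     0.08465
  E           0.01965       0.128
  solve Keq expr → x = 0.04233; check Q = 42.43
Then change container volume by factor 0.8 (V_new/V_old).
Step 2:
                    L           D
  I           0.02456        0.16
  C                 0           0
  E           0.02456        0.16
  solve Keq expr → x = 0; check Q = 42.43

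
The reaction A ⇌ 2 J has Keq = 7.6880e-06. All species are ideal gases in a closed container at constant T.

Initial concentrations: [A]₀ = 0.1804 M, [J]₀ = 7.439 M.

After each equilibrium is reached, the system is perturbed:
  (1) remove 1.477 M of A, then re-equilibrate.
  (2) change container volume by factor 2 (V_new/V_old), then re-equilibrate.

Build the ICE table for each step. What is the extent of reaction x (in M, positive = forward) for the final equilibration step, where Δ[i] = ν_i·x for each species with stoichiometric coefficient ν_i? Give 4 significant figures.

x = 4.4645e-04 M

Q₀ = 306.8 vs Keq = 7.6880e-06 ⇒ Q>K, reverse
Step 1:
                    A           J
  Initial      0.1804       7.439
  Change        3.717      -7.434
  Equil         3.897    0.005474
  solve Keq expr → x = -3.717; check Q = 7.6880e-06
Then remove 1.477 M of A.
Step 2:
                    A           J
  Initial        2.42    0.005474
  Change   5.7985e-04    -0.00116
  Equil         2.421    0.004314
  solve Keq expr → x = -5.7985e-04; check Q = 7.6880e-06
Then change container volume by factor 2 (V_new/V_old).
Step 3:
                    A           J
  Initial        1.21    0.002157
  Change  -4.4645e-04  8.9290e-04
  Equil          1.21     0.00305
  solve Keq expr → x = 4.4645e-04; check Q = 7.6880e-06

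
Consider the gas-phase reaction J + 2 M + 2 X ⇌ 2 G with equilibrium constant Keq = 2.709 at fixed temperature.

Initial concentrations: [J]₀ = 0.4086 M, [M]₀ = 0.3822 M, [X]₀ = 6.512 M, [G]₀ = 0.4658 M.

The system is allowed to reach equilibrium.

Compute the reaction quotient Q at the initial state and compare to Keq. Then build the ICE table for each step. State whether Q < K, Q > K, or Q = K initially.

Q₀ = 0.08572; Q < K (proceeds forward)

Q₀ = 0.08572 vs Keq = 2.709 ⇒ Q<K, forward
Step 1:
                   J          M          X          G
  I           0.4086     0.3822      6.512     0.4658
  C          -0.1257    -0.2514    -0.2514     0.2514
  E           0.2829     0.1308      6.261     0.7172
  solve Keq expr → x = 0.1257; check Q = 2.709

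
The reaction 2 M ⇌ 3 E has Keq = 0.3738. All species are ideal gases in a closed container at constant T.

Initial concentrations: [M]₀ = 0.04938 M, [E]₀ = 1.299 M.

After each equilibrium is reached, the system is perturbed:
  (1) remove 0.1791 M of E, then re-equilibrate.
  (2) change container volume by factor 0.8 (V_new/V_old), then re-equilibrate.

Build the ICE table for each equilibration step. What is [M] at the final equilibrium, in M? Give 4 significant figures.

Q₀ = 898.9 vs Keq = 0.3738 ⇒ Q>K, reverse
Step 1:
                   M          E
  init       0.04938      1.299
  Δ           0.5316    -0.7974
  eq           0.581     0.5016
  solve Keq expr → x = -0.2658; check Q = 0.3738
Then remove 0.1791 M of E.
Step 2:
                   M          E
  init         0.581     0.3225
  Δ         -0.08567     0.1285
  eq          0.4953      0.451
  solve Keq expr → x = 0.04283; check Q = 0.3738
Then change container volume by factor 0.8 (V_new/V_old).
Step 3:
                   M          E
  init        0.6192     0.5637
  Δ          0.01961   -0.02942
  eq          0.6388     0.5343
  solve Keq expr → x = -0.009805; check Q = 0.3738

[M]_eq = 0.6388 M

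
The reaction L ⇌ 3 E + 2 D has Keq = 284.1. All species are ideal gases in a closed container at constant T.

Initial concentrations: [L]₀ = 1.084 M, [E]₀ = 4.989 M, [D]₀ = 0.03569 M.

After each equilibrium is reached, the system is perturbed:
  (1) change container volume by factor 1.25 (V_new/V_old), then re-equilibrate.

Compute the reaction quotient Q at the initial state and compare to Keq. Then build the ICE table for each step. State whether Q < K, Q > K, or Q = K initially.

Q₀ = 0.1459; Q < K (proceeds forward)

Q₀ = 0.1459 vs Keq = 284.1 ⇒ Q<K, forward
Step 1:
                    L           E           D
  Initial       1.084       4.989     0.03569
  Change      -0.4211       1.263      0.8422
  Equil        0.6629       6.252      0.8778
  solve Keq expr → x = 0.4211; check Q = 284.1
Then change container volume by factor 1.25 (V_new/V_old).
Step 2:
                    L           E           D
  Initial      0.5303       5.002      0.7023
  Change      -0.1009      0.3027      0.2018
  Equil        0.4294       5.305      0.9041
  solve Keq expr → x = 0.1009; check Q = 284.1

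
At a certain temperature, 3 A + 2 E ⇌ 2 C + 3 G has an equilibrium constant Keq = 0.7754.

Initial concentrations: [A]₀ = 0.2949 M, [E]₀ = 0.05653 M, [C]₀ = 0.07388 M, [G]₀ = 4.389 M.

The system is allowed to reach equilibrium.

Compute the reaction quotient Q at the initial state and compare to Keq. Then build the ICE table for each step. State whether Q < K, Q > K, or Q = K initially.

Q₀ = 5631 vs Keq = 0.7754 ⇒ Q>K, reverse
Step 1:
                    A           E           C           G
  Initial      0.2949     0.05653     0.07388       4.389
  Change        0.106     0.07067    -0.07067      -0.106
  Equil        0.4009      0.1272    0.003208       4.283
  solve Keq expr → x = -0.03534; check Q = 0.7754

Q₀ = 5631; Q > K (proceeds reverse)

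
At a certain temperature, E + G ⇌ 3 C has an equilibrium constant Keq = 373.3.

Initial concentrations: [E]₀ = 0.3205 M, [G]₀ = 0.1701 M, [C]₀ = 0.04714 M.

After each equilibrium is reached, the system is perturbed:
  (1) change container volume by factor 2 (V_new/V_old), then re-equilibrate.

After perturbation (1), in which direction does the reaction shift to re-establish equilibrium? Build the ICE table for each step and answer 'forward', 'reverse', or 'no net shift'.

Q₀ = 0.001921 vs Keq = 373.3 ⇒ Q<K, forward
Step 1:
                    E           G           C
  init         0.3205      0.1701     0.04714
  Δ           -0.1672     -0.1672      0.5016
  eq           0.1533    0.002888      0.5488
  solve Keq expr → x = 0.1672; check Q = 373.3
Then change container volume by factor 2 (V_new/V_old).
Step 2:
                    E           G           C
  init        0.07664    0.001444      0.2744
  Δ       -6.9857e-04 -6.9857e-04    0.002096
  eq          0.07595  7.4550e-04      0.2765
  solve Keq expr → x = 6.9857e-04; check Q = 373.3

Direction: forward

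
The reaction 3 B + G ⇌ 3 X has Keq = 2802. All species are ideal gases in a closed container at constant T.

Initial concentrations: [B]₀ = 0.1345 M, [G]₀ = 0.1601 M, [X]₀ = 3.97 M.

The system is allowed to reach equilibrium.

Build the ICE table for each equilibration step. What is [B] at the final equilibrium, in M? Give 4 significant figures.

Q₀ = 1.6063e+05 vs Keq = 2802 ⇒ Q>K, reverse
Step 1:
                    B           G           X
  I            0.1345      0.1601        3.97
  C            0.2793      0.0931     -0.2793
  E            0.4138      0.2532       3.691
  solve Keq expr → x = -0.0931; check Q = 2802

[B]_eq = 0.4138 M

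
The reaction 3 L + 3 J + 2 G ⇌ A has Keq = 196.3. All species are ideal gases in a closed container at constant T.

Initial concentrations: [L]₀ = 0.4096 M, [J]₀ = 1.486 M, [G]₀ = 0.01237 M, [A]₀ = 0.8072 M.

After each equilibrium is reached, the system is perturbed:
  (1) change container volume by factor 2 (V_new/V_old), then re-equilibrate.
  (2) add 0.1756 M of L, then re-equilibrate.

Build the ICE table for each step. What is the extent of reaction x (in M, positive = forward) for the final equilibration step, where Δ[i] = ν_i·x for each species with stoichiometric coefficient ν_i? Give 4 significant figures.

x = 0.01792 M

Q₀ = 2.3394e+04 vs Keq = 196.3 ⇒ Q>K, reverse
Step 1:
                  L         J         G         A
  I          0.4096     1.486   0.01237    0.8072
  C          0.1073    0.1073   0.07151  -0.03576
  E          0.5169     1.593   0.08388    0.7714
  solve Keq expr → x = -0.03576; check Q = 196.3
Then change container volume by factor 2 (V_new/V_old).
Step 2:
                  L         J         G         A
  I          0.2584    0.7966   0.04194    0.3857
  C          0.1689    0.1689    0.1126   -0.0563
  E          0.4274    0.9656    0.1546    0.3294
  solve Keq expr → x = -0.0563; check Q = 196.3
Then add 0.1756 M of L.
Step 3:
                  L         J         G         A
  I           0.603    0.9656    0.1546    0.3294
  C        -0.05376  -0.05376  -0.03584   0.01792
  E          0.5492    0.9118    0.1187    0.3473
  solve Keq expr → x = 0.01792; check Q = 196.3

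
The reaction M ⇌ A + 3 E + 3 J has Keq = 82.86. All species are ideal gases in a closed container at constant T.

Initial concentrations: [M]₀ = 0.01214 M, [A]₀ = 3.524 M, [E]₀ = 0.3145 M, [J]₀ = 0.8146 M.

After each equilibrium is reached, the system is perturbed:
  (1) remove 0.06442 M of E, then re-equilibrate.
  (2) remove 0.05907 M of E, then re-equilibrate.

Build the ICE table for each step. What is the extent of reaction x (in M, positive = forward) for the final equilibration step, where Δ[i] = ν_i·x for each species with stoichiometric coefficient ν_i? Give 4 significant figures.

Q₀ = 4.881 vs Keq = 82.86 ⇒ Q<K, forward
Step 1:
                  M         A         E         J
  Initial   0.01214     3.524    0.3145    0.8146
  Change   -0.01105   0.01105   0.03314   0.03314
  Equil    0.001092     3.535    0.3476    0.8477
  solve Keq expr → x = 0.01105; check Q = 82.86
Then remove 0.06442 M of E.
Step 2:
                  M         A         E         J
  Initial  0.001092     3.535    0.2832    0.8477
  Change  -4.8912e-04 4.8912e-04  0.001467  0.001467
  Equil   6.0295e-04     3.536    0.2847    0.8492
  solve Keq expr → x = 4.8912e-04; check Q = 82.86
Then remove 0.05907 M of E.
Step 3:
                  M         A         E         J
  Initial 6.0295e-04     3.536    0.2256    0.8492
  Change  -2.9825e-04 2.9825e-04 8.9476e-04 8.9476e-04
  Equil   3.0469e-04     3.536    0.2265    0.8501
  solve Keq expr → x = 2.9825e-04; check Q = 82.86

x = 2.9825e-04 M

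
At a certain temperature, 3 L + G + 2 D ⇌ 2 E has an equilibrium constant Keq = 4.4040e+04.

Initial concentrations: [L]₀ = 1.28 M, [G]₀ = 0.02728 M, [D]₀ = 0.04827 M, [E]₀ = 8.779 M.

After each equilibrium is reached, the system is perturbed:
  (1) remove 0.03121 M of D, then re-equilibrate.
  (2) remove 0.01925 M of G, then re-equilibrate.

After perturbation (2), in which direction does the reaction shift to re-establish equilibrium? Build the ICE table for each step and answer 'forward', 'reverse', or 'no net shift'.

Q₀ = 5.7818e+05 vs Keq = 4.4040e+04 ⇒ Q>K, reverse
Step 1:
                   L          G          D          E
  Initial       1.28    0.02728    0.04827      8.779
  Change     0.08999       0.03    0.05999   -0.05999
  Equil         1.37    0.05728     0.1083      8.719
  solve Keq expr → x = -0.03; check Q = 4.4040e+04
Then remove 0.03121 M of D.
Step 2:
                   L          G          D          E
  Initial       1.37    0.05728    0.07705      8.719
  Change     0.02943   0.009812    0.01962   -0.01962
  Equil        1.399    0.06709    0.09668      8.699
  solve Keq expr → x = -0.009812; check Q = 4.4040e+04
Then remove 0.01925 M of G.
Step 3:
                   L          G          D          E
  Initial      1.399    0.04784    0.09668      8.699
  Change     0.01536   0.005121    0.01024   -0.01024
  Equil        1.415    0.05296     0.1069      8.689
  solve Keq expr → x = -0.005121; check Q = 4.4040e+04

Direction: reverse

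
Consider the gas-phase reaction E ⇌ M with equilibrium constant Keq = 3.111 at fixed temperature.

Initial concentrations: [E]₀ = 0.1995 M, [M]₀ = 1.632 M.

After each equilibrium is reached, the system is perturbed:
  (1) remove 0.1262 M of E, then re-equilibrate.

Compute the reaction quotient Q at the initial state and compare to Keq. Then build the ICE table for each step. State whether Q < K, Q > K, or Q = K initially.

Q₀ = 8.18 vs Keq = 3.111 ⇒ Q>K, reverse
Step 1:
                    E           M
  I            0.1995       1.632
  C             0.246      -0.246
  E            0.4455       1.386
  solve Keq expr → x = -0.246; check Q = 3.111
Then remove 0.1262 M of E.
Step 2:
                    E           M
  I            0.3193       1.386
  C            0.0955     -0.0955
  E            0.4148        1.29
  solve Keq expr → x = -0.0955; check Q = 3.111

Q₀ = 8.18; Q > K (proceeds reverse)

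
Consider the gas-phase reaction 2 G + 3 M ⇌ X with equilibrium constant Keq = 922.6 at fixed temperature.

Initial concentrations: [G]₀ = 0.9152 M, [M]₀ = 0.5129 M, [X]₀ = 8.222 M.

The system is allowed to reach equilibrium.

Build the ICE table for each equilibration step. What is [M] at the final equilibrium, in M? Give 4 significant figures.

Q₀ = 72.75 vs Keq = 922.6 ⇒ Q<K, forward
Step 1:
                  G         M         X
  I          0.9152    0.5129     8.222
  C         -0.1728   -0.2592   0.08639
  E          0.7424    0.2537     8.308
  solve Keq expr → x = 0.08639; check Q = 922.6

[M]_eq = 0.2537 M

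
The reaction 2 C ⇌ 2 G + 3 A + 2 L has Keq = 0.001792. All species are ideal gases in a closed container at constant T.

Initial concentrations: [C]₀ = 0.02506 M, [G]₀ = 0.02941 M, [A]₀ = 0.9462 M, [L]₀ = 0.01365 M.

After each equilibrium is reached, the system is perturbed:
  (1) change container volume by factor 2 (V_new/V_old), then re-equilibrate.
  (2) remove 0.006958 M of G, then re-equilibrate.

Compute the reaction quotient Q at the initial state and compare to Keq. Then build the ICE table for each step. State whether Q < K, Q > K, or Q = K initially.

Q₀ = 2.1739e-04; Q < K (proceeds forward)

Q₀ = 2.1739e-04 vs Keq = 0.001792 ⇒ Q<K, forward
Step 1:
                   C          G          A          L
  Initial    0.02506    0.02941     0.9462    0.01365
  Change   -0.007622   0.007622    0.01143   0.007622
  Equil      0.01744    0.03703     0.9576    0.02127
  solve Keq expr → x = 0.003811; check Q = 0.001792
Then change container volume by factor 2 (V_new/V_old).
Step 2:
                   C          G          A          L
  Initial   0.008719    0.01852     0.4788    0.01064
  Change    -0.00558    0.00558    0.00837    0.00558
  Equil     0.003139     0.0241     0.4872    0.01622
  solve Keq expr → x = 0.00279; check Q = 0.001792
Then remove 0.006958 M of G.
Step 3:
                   C          G          A          L
  Initial   0.003139    0.01714     0.4872    0.01622
  Change  -7.0545e-04 7.0545e-04   0.001058 7.0545e-04
  Equil     0.002433    0.01784     0.4882    0.01692
  solve Keq expr → x = 3.5273e-04; check Q = 0.001792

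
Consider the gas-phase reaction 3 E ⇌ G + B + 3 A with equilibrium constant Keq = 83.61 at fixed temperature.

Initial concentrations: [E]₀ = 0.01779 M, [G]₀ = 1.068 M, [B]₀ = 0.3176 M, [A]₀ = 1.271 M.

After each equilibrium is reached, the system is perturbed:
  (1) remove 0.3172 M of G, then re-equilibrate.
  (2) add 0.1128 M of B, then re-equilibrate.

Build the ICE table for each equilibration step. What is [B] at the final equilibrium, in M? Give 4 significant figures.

[B]_eq = 0.3812 M

Q₀ = 1.2370e+05 vs Keq = 83.61 ⇒ Q>K, reverse
Step 1:
                   E          G          B          A
  I          0.01779      1.068     0.3176      1.271
  C           0.1487   -0.04957   -0.04957    -0.1487
  E           0.1665      1.018      0.268      1.122
  solve Keq expr → x = -0.04957; check Q = 83.61
Then remove 0.3172 M of G.
Step 2:
                   E          G          B          A
  I           0.1665     0.7012      0.268      1.122
  C         -0.01601   0.005338   0.005338    0.01601
  E           0.1505     0.7066     0.2734      1.138
  solve Keq expr → x = 0.005338; check Q = 83.61
Then add 0.1128 M of B.
Step 3:
                   E          G          B          A
  I           0.1505     0.7066     0.3862      1.138
  C          0.01502  -0.005007  -0.005007   -0.01502
  E           0.1655     0.7016     0.3812      1.123
  solve Keq expr → x = -0.005007; check Q = 83.61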